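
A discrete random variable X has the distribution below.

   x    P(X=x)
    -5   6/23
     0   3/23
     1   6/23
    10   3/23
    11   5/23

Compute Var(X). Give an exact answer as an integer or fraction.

E[X] = (6/23)·(-5) + (3/23)·0 + (6/23)·1 + (3/23)·10 + (5/23)·11 = 61/23
E[X²] = (6/23)·25 + (3/23)·0 + (6/23)·1 + (3/23)·100 + (5/23)·121 = 1061/23
Var(X) = 1061/23 − (61/23)² = 20682/529

20682/529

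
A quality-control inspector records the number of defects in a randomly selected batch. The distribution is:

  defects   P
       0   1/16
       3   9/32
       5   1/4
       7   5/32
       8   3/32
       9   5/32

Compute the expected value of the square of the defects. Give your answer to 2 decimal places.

E[X²] = (1/16)·0 + (9/32)·9 + (1/4)·25 + (5/32)·49 + (3/32)·64 + (5/32)·81
     = 1123/32 ≈ 35.09

35.09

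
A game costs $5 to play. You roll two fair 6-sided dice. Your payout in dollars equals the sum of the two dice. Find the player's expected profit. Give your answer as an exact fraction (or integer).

$2

Distribution of the sum of the two dice: 2 w.p. 1/36, 3 w.p. 1/18, 4 w.p. 1/12, 5 w.p. 1/9, 6 w.p. 5/36, 7 w.p. 1/6, …
E[payout] = (1/36)·2 + (1/18)·3 + (1/12)·4 + (1/9)·5 + (5/36)·6 + (1/6)·7 + (5/36)·8 + (1/9)·9 + (1/12)·10 + (1/18)·11 + (1/36)·12 = 7
Expected profit = 7 − 5 = 2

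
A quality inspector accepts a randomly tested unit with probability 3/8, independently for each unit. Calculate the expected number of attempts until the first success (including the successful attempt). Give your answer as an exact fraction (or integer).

For a geometric distribution, E[trials] = 1/p = 1/(3/8) = 8/3.

8/3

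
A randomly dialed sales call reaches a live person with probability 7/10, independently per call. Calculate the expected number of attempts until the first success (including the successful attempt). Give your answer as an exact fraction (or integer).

For a geometric distribution, E[trials] = 1/p = 1/(7/10) = 10/7.

10/7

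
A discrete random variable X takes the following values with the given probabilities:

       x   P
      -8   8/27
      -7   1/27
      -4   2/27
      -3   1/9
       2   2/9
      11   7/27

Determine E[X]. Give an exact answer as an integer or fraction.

1/27

E[X] = (8/27)·(-8) + (1/27)·(-7) + (2/27)·(-4) + (1/9)·(-3) + (2/9)·2 + (7/27)·11
     = 1/27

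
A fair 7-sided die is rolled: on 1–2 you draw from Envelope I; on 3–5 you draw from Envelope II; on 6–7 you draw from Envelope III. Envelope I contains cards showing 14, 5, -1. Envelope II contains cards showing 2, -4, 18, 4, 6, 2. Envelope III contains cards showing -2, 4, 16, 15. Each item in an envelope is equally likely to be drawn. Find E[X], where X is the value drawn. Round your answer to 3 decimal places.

6.071

E[X | Envelope I] = (14 + 5 − 1)/3 = 6
E[X | Envelope II] = (2 − 4 + 18 + 4 + 6 + 2)/6 = 14/3
E[X | Envelope III] = (-2 + 4 + 16 + 15)/4 = 33/4
E[X] = (2/7)·6 + (3/7)·14/3 + (2/7)·33/4 = 85/14 ≈ 6.071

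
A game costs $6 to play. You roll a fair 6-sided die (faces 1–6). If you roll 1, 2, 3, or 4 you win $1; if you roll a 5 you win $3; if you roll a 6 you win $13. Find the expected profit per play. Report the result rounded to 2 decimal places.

-$2.67

E[payout] = (2/3)·1 + (1/6)·3 + (1/6)·13 = 10/3
Expected profit = 10/3 − 6 = -8/3 ≈ -$2.67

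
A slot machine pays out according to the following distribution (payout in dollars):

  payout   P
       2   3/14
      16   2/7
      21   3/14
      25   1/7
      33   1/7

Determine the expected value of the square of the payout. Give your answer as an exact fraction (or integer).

5787/14

E[X²] = (3/14)·4 + (2/7)·256 + (3/14)·441 + (1/7)·625 + (1/7)·1089
     = 5787/14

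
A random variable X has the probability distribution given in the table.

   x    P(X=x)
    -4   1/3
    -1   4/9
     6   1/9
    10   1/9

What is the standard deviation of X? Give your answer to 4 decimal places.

E[X] = 0, E[X²] = 188/9
Var(X) = E[X²] − (E[X])² = 188/9 − 0 = 188/9
SD(X) = √(188/9) ≈ 4.5704

4.5704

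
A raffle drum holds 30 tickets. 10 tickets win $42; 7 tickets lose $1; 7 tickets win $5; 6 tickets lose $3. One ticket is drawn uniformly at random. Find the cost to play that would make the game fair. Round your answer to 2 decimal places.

E[payout] = (10/30)·42 + (7/30)·(-1) + (7/30)·5 + (6/30)·(-3) = 43/3
Fair fee = E[payout] = 43/3 ≈ $14.33

$14.33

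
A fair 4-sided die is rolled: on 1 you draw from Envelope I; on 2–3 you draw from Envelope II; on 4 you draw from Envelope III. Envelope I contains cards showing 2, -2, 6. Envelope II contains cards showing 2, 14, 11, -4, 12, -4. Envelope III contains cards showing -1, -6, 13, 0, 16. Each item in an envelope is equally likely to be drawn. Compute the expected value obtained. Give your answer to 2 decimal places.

E[X | Envelope I] = (2 − 2 + 6)/3 = 2
E[X | Envelope II] = (2 + 14 + 11 − 4 + 12 − 4)/6 = 31/6
E[X | Envelope III] = (-1 − 6 + 13 + 0 + 16)/5 = 22/5
E[X] = (1/4)·2 + (1/2)·31/6 + (1/4)·22/5 = 251/60 ≈ 4.18

4.18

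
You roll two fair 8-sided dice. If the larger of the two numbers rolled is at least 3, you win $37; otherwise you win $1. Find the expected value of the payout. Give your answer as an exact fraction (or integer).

139/4 dollars

E[payout] = (1/16)·1 + (15/16)·37 = 139/4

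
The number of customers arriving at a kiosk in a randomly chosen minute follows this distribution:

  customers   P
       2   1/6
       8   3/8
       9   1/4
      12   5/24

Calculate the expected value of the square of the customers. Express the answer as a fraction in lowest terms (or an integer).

E[X²] = (1/6)·4 + (3/8)·64 + (1/4)·81 + (5/24)·144
     = 899/12

899/12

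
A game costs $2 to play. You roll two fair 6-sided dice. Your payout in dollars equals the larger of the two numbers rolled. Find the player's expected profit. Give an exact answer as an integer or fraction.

Distribution of the larger of the two numbers rolled: 1 w.p. 1/36, 2 w.p. 1/12, 3 w.p. 5/36, 4 w.p. 7/36, 5 w.p. 1/4, 6 w.p. 11/36
E[payout] = (1/36)·1 + (1/12)·2 + (5/36)·3 + (7/36)·4 + (1/4)·5 + (11/36)·6 = 161/36
Expected profit = 161/36 − 2 = 89/36

89/36 dollars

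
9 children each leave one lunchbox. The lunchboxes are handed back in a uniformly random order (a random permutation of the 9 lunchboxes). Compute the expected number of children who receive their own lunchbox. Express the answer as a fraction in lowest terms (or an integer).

Let Xᵢ = 1 if person i gets their own lunchbox. For each i, P(Xᵢ=1) = 1/9.
By linearity of expectation, E[X₁+…+X_9] = 9·(1/9) = 1.

1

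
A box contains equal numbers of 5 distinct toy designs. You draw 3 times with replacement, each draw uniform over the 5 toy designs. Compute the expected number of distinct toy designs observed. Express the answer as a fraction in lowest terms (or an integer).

61/25

Let Xⱼ=1 if type j appears at least once. P(Xⱼ=1) = 1 − ((5−1)/5)^3 = 61/125.
E[#distinct] = 5·61/125 = 61/25.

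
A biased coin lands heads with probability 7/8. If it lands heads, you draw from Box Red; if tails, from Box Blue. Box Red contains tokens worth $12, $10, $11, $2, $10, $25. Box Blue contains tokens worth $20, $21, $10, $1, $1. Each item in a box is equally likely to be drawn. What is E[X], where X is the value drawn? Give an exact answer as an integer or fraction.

E[X | Box Red] = (12 + 10 + 11 + 2 + 10 + 25)/6 = 35/3
E[X | Box Blue] = (20 + 21 + 10 + 1 + 1)/5 = 53/5
E[X] = (7/8)·35/3 + (1/8)·53/5 = 173/15

173/15 dollars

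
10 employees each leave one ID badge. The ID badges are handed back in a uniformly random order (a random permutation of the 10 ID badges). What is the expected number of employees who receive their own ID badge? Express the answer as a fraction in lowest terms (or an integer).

Let Xᵢ = 1 if person i gets their own ID badge. For each i, P(Xᵢ=1) = 1/10.
By linearity of expectation, E[X₁+…+X_10] = 10·(1/10) = 1.

1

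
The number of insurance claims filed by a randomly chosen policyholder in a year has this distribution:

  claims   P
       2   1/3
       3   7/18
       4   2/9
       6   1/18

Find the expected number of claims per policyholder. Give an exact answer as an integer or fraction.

E[X] = (1/3)·2 + (7/18)·3 + (2/9)·4 + (1/18)·6
     = 55/18

55/18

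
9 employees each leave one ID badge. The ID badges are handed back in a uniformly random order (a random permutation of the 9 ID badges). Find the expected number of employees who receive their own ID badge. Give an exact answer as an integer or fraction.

Let Xᵢ = 1 if person i gets their own ID badge. For each i, P(Xᵢ=1) = 1/9.
By linearity of expectation, E[X₁+…+X_9] = 9·(1/9) = 1.

1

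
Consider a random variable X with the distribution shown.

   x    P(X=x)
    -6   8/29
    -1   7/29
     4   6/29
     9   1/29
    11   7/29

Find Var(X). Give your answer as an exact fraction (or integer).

E[X] = (8/29)·(-6) + (7/29)·(-1) + (6/29)·4 + (1/29)·9 + (7/29)·11 = 55/29
E[X²] = (8/29)·36 + (7/29)·1 + (6/29)·16 + (1/29)·81 + (7/29)·121 = 1319/29
Var(X) = 1319/29 − (55/29)² = 35226/841

35226/841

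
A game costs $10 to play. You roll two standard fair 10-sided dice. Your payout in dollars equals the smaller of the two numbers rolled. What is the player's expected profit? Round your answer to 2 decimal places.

-$6.15

Distribution of the smaller of the two numbers rolled: 1 w.p. 19/100, 2 w.p. 17/100, 3 w.p. 3/20, 4 w.p. 13/100, 5 w.p. 11/100, 6 w.p. 9/100, …
E[payout] = (19/100)·1 + (17/100)·2 + (3/20)·3 + (13/100)·4 + (11/100)·5 + (9/100)·6 + (7/100)·7 + (1/20)·8 + (3/100)·9 + (1/100)·10 = 77/20
Expected profit = 77/20 − 10 = -123/20 ≈ -$6.15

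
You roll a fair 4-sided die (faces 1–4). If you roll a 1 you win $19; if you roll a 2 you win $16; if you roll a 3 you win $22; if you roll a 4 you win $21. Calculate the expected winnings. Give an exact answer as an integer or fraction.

39/2 dollars

E[payout] = (1/4)·16 + (1/4)·19 + (1/4)·21 + (1/4)·22 = 39/2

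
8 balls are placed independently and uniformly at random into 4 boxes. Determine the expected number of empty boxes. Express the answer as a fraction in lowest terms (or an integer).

Let Xⱼ=1 if box j is empty. P(Xⱼ=1) = ((4-1)/4)^8 = 6561/65536.
By linearity, E[#empty] = 4·6561/65536 = 6561/16384.

6561/16384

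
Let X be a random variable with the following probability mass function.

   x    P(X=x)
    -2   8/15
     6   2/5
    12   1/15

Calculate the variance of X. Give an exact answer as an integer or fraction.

4856/225

E[X] = (8/15)·(-2) + (2/5)·6 + (1/15)·12 = 32/15
E[X²] = (8/15)·4 + (2/5)·36 + (1/15)·144 = 392/15
Var(X) = 392/15 − (32/15)² = 4856/225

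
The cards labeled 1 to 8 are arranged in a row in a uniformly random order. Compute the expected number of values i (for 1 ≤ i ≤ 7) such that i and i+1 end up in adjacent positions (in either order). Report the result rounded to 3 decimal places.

1.750

For each i ∈ {1,…,7}, let Xᵢ = 1 if i and i+1 are adjacent. P(Xᵢ=1) = 2·(8−1)!/8! = 2/8.
By linearity, E[ΣXᵢ] = (7)·(2/8) = 7/4.
≈ 1.750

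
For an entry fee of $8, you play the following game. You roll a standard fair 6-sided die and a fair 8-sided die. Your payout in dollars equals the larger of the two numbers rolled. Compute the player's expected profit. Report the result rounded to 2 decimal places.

Distribution of the larger of the two numbers rolled: 1 w.p. 1/48, 2 w.p. 1/16, 3 w.p. 5/48, 4 w.p. 7/48, 5 w.p. 3/16, 6 w.p. 11/48, …
E[payout] = (1/48)·1 + (1/16)·2 + (5/48)·3 + (7/48)·4 + (3/16)·5 + (11/48)·6 + (1/8)·7 + (1/8)·8 = 251/48
Expected profit = 251/48 − 8 = -133/48 ≈ -$2.77

-$2.77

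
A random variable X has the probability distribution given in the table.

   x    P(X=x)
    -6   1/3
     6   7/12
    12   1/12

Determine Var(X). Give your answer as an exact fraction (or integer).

155/4

E[X] = (1/3)·(-6) + (7/12)·6 + (1/12)·12 = 5/2
E[X²] = (1/3)·36 + (7/12)·36 + (1/12)·144 = 45
Var(X) = 45 − (5/2)² = 155/4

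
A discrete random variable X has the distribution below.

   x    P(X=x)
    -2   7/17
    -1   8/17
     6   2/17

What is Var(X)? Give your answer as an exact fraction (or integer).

E[X] = (7/17)·(-2) + (8/17)·(-1) + (2/17)·6 = -10/17
E[X²] = (7/17)·4 + (8/17)·1 + (2/17)·36 = 108/17
Var(X) = 108/17 − (-10/17)² = 1736/289

1736/289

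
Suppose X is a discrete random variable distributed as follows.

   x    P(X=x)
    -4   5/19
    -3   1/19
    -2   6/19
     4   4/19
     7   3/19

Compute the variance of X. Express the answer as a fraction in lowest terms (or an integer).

6152/361

E[X] = (5/19)·(-4) + (1/19)·(-3) + (6/19)·(-2) + (4/19)·4 + (3/19)·7 = 2/19
E[X²] = (5/19)·16 + (1/19)·9 + (6/19)·4 + (4/19)·16 + (3/19)·49 = 324/19
Var(X) = 324/19 − (2/19)² = 6152/361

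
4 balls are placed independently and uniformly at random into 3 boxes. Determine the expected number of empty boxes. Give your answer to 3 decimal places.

Let Xⱼ=1 if box j is empty. P(Xⱼ=1) = ((3-1)/3)^4 = 16/81.
By linearity, E[#empty] = 3·16/81 = 16/27.
≈ 0.593

0.593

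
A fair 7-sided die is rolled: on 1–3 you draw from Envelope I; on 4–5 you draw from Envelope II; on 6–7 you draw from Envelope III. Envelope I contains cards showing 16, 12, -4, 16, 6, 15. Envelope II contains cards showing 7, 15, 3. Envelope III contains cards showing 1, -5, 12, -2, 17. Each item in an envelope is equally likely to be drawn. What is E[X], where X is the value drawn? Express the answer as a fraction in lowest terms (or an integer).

E[X | Envelope I] = (16 + 12 − 4 + 16 + 6 + 15)/6 = 61/6
E[X | Envelope II] = (7 + 15 + 3)/3 = 25/3
E[X | Envelope III] = (1 − 5 + 12 − 2 + 17)/5 = 23/5
E[X] = (3/7)·61/6 + (2/7)·25/3 + (2/7)·23/5 = 1691/210

1691/210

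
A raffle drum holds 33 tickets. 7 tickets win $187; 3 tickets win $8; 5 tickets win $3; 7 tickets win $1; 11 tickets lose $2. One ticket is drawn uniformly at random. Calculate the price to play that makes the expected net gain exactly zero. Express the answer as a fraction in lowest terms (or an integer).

1333/33 dollars

E[payout] = (7/33)·187 + (3/33)·8 + (5/33)·3 + (7/33)·1 + (11/33)·(-2) = 1333/33
Fair fee = E[payout] = 1333/33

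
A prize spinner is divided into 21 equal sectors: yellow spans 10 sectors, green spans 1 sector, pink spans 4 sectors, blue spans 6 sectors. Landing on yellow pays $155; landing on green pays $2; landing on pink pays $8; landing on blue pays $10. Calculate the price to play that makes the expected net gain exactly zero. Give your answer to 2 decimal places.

$78.29

E[payout] = (10/21)·155 + (1/21)·2 + (4/21)·8 + (6/21)·10 = 548/7
Fair fee = E[payout] = 548/7 ≈ $78.29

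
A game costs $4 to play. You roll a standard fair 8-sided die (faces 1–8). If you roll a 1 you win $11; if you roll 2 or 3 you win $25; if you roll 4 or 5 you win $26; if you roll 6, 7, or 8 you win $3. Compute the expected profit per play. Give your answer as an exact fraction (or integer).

E[payout] = (3/8)·3 + (1/8)·11 + (1/4)·25 + (1/4)·26 = 61/4
Expected profit = 61/4 − 4 = 45/4

45/4 dollars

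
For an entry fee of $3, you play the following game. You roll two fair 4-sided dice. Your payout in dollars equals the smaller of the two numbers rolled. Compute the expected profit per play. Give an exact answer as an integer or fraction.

Distribution of the smaller of the two numbers rolled: 1 w.p. 7/16, 2 w.p. 5/16, 3 w.p. 3/16, 4 w.p. 1/16
E[payout] = (7/16)·1 + (5/16)·2 + (3/16)·3 + (1/16)·4 = 15/8
Expected profit = 15/8 − 3 = -9/8

-9/8 dollars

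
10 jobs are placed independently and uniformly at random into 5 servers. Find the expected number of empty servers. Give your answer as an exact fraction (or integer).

Let Xⱼ=1 if server j is empty. P(Xⱼ=1) = ((5-1)/5)^10 = 1048576/9765625.
By linearity, E[#empty] = 5·1048576/9765625 = 1048576/1953125.

1048576/1953125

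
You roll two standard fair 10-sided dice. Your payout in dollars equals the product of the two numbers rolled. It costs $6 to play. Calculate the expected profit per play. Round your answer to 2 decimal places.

$24.25

Distribution of the product of the two numbers rolled: 1 w.p. 1/100, 2 w.p. 1/50, 3 w.p. 1/50, 4 w.p. 3/100, 5 w.p. 1/50, 6 w.p. 1/25, …
E[payout] = (1/100)·1 + (1/50)·2 + (1/50)·3 + (3/100)·4 + (1/50)·5 + (1/25)·6 + (1/50)·7 + (1/25)·8 + (3/100)·9 + (1/25)·10 + (1/25)·12 + (1/50)·14 + (1/50)·15 + (3/100)·16 + (1/25)·18 + (1/25)·20 + (1/50)·21 + (1/25)·24 + (1/100)·25 + (1/50)·27 + (1/50)·28 + (1/25)·30 + (1/50)·32 + (1/50)·35 + (3/100)·36 + (1/25)·40 + (1/50)·42 + (1/50)·45 + (1/50)·48 + (1/100)·49 + (1/50)·50 + (1/50)·54 + (1/50)·56 + (1/50)·60 + (1/50)·63 + (1/100)·64 + (1/50)·70 + (1/50)·72 + (1/50)·80 + (1/100)·81 + (1/50)·90 + (1/100)·100 = 121/4
Expected profit = 121/4 − 6 = 97/4 ≈ $24.25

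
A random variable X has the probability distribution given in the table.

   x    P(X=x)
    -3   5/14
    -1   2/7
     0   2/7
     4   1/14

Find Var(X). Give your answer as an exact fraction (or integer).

685/196

E[X] = (5/14)·(-3) + (2/7)·(-1) + (2/7)·0 + (1/14)·4 = -15/14
E[X²] = (5/14)·9 + (2/7)·1 + (2/7)·0 + (1/14)·16 = 65/14
Var(X) = 65/14 − (-15/14)² = 685/196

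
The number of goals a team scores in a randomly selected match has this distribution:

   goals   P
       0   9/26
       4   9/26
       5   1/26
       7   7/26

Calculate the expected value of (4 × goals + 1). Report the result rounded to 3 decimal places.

E[4x+1] = (9/26)·1 + (9/26)·17 + (1/26)·21 + (7/26)·29
     = 193/13 ≈ 14.846

14.846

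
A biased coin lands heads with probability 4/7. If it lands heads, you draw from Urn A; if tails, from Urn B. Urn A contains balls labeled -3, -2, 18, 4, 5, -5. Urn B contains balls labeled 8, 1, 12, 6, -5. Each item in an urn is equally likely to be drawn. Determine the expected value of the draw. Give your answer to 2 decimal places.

E[X | Urn A] = (-3 − 2 + 18 + 4 + 5 − 5)/6 = 17/6
E[X | Urn B] = (8 + 1 + 12 + 6 − 5)/5 = 22/5
E[X] = (4/7)·17/6 + (3/7)·22/5 = 368/105 ≈ 3.50

3.50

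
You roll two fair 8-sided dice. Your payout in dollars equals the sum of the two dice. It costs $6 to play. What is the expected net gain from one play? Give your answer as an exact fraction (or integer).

Distribution of the sum of the two dice: 2 w.p. 1/64, 3 w.p. 1/32, 4 w.p. 3/64, 5 w.p. 1/16, 6 w.p. 5/64, 7 w.p. 3/32, …
E[payout] = (1/64)·2 + (1/32)·3 + (3/64)·4 + (1/16)·5 + (5/64)·6 + (3/32)·7 + (7/64)·8 + (1/8)·9 + (7/64)·10 + (3/32)·11 + (5/64)·12 + (1/16)·13 + (3/64)·14 + (1/32)·15 + (1/64)·16 = 9
Expected profit = 9 − 6 = 3

$3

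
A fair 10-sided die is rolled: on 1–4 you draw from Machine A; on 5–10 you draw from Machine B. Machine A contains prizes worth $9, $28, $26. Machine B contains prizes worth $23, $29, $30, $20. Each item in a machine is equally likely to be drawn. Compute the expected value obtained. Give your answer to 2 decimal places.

E[X | Machine A] = (9 + 28 + 26)/3 = 21
E[X | Machine B] = (23 + 29 + 30 + 20)/4 = 51/2
E[X] = (2/5)·21 + (3/5)·51/2 = 237/10 ≈ 23.70

$23.70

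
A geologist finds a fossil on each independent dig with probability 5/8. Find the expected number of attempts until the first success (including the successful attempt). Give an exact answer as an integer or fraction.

For a geometric distribution, E[trials] = 1/p = 1/(5/8) = 8/5.

8/5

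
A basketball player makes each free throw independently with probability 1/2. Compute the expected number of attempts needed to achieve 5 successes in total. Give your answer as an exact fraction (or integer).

By linearity (sum of 5 independent geometric waits), E[trials] = 5/p = 5/(1/2) = 10.

10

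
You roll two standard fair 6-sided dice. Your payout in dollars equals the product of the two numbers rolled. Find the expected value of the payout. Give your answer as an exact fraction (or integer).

Distribution of the product of the two numbers rolled: 1 w.p. 1/36, 2 w.p. 1/18, 3 w.p. 1/18, 4 w.p. 1/12, 5 w.p. 1/18, 6 w.p. 1/9, …
E[payout] = (1/36)·1 + (1/18)·2 + (1/18)·3 + (1/12)·4 + (1/18)·5 + (1/9)·6 + (1/18)·8 + (1/36)·9 + (1/18)·10 + (1/9)·12 + (1/18)·15 + (1/36)·16 + (1/18)·18 + (1/18)·20 + (1/18)·24 + (1/36)·25 + (1/18)·30 + (1/36)·36 = 49/4

49/4 dollars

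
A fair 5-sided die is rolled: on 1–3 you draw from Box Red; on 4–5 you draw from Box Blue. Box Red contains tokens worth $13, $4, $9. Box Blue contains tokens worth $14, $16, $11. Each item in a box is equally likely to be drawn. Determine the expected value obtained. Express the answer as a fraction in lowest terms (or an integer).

E[X | Box Red] = (13 + 4 + 9)/3 = 26/3
E[X | Box Blue] = (14 + 16 + 11)/3 = 41/3
E[X] = (3/5)·26/3 + (2/5)·41/3 = 32/3

32/3 dollars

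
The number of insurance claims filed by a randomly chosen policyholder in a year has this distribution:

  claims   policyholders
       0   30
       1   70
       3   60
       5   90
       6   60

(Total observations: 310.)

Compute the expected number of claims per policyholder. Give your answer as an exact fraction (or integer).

106/31

Total = 310, so P(claims=0) = 30/310, etc.
E[X] = (3/31)·0 + (7/31)·1 + (6/31)·3 + (9/31)·5 + (6/31)·6
     = 106/31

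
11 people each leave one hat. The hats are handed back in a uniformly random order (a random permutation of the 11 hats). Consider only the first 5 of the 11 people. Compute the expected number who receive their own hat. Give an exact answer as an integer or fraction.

5/11

Let Xᵢ = 1 if person i gets their own hat. For each i, P(Xᵢ=1) = 1/11.
By linearity of expectation, E[X₁+…+X_5] = 5·(1/11) = 5/11.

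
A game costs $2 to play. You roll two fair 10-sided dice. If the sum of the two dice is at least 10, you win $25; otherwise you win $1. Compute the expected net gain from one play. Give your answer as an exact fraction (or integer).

359/25 dollars

E[payout] = (9/25)·1 + (16/25)·25 = 409/25
Expected profit = 409/25 − 2 = 359/25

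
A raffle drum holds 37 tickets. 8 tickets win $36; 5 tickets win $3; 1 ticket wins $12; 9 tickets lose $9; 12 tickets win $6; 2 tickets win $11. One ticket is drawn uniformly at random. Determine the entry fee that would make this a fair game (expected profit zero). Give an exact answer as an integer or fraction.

E[payout] = (8/37)·36 + (5/37)·3 + (1/37)·12 + (9/37)·(-9) + (12/37)·6 + (2/37)·11 = 328/37
Fair fee = E[payout] = 328/37

328/37 dollars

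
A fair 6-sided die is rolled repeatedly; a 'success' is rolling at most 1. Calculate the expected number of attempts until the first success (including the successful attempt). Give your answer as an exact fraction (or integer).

6

For a geometric distribution, E[trials] = 1/p = 1/(1/6) = 6.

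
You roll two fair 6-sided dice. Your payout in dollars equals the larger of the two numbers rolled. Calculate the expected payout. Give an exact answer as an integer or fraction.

161/36 dollars

Distribution of the larger of the two numbers rolled: 1 w.p. 1/36, 2 w.p. 1/12, 3 w.p. 5/36, 4 w.p. 7/36, 5 w.p. 1/4, 6 w.p. 11/36
E[payout] = (1/36)·1 + (1/12)·2 + (5/36)·3 + (7/36)·4 + (1/4)·5 + (11/36)·6 = 161/36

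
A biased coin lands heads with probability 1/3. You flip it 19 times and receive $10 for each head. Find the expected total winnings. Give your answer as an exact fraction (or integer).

E[#heads] = 19·1/3 = 19/3 (linearity over flips).
E[winnings] = 10·19/3 = 190/3.

190/3 dollars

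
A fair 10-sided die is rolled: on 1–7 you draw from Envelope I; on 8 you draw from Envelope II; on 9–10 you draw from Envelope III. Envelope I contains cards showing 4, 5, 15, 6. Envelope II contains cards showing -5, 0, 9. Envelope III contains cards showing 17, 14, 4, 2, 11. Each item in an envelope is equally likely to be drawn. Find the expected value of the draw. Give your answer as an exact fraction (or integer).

2191/300

E[X | Envelope I] = (4 + 5 + 15 + 6)/4 = 15/2
E[X | Envelope II] = (-5 + 0 + 9)/3 = 4/3
E[X | Envelope III] = (17 + 14 + 4 + 2 + 11)/5 = 48/5
E[X] = (7/10)·15/2 + (1/10)·4/3 + (1/5)·48/5 = 2191/300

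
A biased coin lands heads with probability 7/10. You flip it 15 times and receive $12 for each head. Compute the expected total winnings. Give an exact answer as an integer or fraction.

$126

E[#heads] = 15·7/10 = 21/2 (linearity over flips).
E[winnings] = 12·21/2 = 126.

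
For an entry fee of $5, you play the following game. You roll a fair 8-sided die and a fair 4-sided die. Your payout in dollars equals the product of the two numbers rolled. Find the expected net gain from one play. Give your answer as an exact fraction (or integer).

25/4 dollars

Distribution of the product of the two numbers rolled: 1 w.p. 1/32, 2 w.p. 1/16, 3 w.p. 1/16, 4 w.p. 3/32, 5 w.p. 1/32, 6 w.p. 3/32, …
E[payout] = (1/32)·1 + (1/16)·2 + (1/16)·3 + (3/32)·4 + (1/32)·5 + (3/32)·6 + (1/32)·7 + (3/32)·8 + (1/32)·9 + (1/32)·10 + (3/32)·12 + (1/32)·14 + (1/32)·15 + (1/16)·16 + (1/32)·18 + (1/32)·20 + (1/32)·21 + (1/16)·24 + (1/32)·28 + (1/32)·32 = 45/4
Expected profit = 45/4 − 5 = 25/4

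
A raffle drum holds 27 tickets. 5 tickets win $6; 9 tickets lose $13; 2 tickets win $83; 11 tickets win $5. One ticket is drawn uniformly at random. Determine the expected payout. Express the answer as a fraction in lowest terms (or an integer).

134/27 dollars

E[payout] = (5/27)·6 + (9/27)·(-13) + (2/27)·83 + (11/27)·5 = 134/27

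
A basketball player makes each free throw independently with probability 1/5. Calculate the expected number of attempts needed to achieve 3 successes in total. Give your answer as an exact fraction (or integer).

15

By linearity (sum of 3 independent geometric waits), E[trials] = 3/p = 3/(1/5) = 15.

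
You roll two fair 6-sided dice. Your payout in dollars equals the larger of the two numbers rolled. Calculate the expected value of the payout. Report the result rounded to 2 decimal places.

Distribution of the larger of the two numbers rolled: 1 w.p. 1/36, 2 w.p. 1/12, 3 w.p. 5/36, 4 w.p. 7/36, 5 w.p. 1/4, 6 w.p. 11/36
E[payout] = (1/36)·1 + (1/12)·2 + (5/36)·3 + (7/36)·4 + (1/4)·5 + (11/36)·6 = 161/36
≈ $4.47

$4.47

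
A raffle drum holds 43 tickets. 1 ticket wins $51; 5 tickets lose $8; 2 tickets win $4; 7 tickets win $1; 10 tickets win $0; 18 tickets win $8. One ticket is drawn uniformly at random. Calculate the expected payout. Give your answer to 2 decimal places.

$3.95

E[payout] = (1/43)·51 + (5/43)·(-8) + (2/43)·4 + (7/43)·1 + (10/43)·0 + (18/43)·8 = 170/43
≈ $3.95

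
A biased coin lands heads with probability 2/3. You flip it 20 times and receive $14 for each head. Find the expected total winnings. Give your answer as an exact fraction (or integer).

E[#heads] = 20·2/3 = 40/3 (linearity over flips).
E[winnings] = 14·40/3 = 560/3.

560/3 dollars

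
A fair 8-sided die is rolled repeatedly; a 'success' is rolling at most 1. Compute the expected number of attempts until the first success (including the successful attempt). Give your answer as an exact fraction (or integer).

8

For a geometric distribution, E[trials] = 1/p = 1/(1/8) = 8.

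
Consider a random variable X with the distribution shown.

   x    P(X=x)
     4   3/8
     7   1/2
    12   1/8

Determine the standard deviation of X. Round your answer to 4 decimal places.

2.5000

E[X] = 13/2, E[X²] = 97/2
Var(X) = E[X²] − (E[X])² = 97/2 − 169/4 = 25/4
SD(X) = √(25/4) ≈ 2.5000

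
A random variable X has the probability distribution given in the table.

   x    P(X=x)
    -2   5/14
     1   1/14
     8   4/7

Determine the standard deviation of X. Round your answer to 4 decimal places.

4.7579

E[X] = 55/14, E[X²] = 533/14
Var(X) = E[X²] − (E[X])² = 533/14 − 3025/196 = 4437/196
SD(X) = √(4437/196) ≈ 4.7579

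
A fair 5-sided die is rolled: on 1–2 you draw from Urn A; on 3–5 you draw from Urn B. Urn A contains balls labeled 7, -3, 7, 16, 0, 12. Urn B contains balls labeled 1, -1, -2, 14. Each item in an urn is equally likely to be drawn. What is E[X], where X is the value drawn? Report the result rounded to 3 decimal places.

4.400

E[X | Urn A] = (7 − 3 + 7 + 16 + 0 + 12)/6 = 13/2
E[X | Urn B] = (1 − 1 − 2 + 14)/4 = 3
E[X] = (2/5)·13/2 + (3/5)·3 = 22/5 ≈ 4.400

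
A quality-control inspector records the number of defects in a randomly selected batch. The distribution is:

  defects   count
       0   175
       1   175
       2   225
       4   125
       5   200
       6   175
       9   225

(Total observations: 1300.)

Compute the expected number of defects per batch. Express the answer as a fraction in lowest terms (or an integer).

4

Total = 1300, so P(defects=0) = 175/1300, etc.
E[X] = (7/52)·0 + (7/52)·1 + (9/52)·2 + (5/52)·4 + (2/13)·5 + (7/52)·6 + (9/52)·9
     = 4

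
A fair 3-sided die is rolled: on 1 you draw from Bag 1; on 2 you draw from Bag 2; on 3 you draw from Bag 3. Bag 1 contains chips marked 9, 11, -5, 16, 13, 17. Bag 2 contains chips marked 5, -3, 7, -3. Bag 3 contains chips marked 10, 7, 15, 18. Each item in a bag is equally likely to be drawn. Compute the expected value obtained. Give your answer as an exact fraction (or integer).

145/18

E[X | Bag 1] = (9 + 11 − 5 + 16 + 13 + 17)/6 = 61/6
E[X | Bag 2] = (5 − 3 + 7 − 3)/4 = 3/2
E[X | Bag 3] = (10 + 7 + 15 + 18)/4 = 25/2
E[X] = (1/3)·61/6 + (1/3)·3/2 + (1/3)·25/2 = 145/18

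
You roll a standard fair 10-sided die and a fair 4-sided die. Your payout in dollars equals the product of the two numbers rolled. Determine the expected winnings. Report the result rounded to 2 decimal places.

$13.75

Distribution of the product of the two numbers rolled: 1 w.p. 1/40, 2 w.p. 1/20, 3 w.p. 1/20, 4 w.p. 3/40, 5 w.p. 1/40, 6 w.p. 3/40, …
E[payout] = (1/40)·1 + (1/20)·2 + (1/20)·3 + (3/40)·4 + (1/40)·5 + (3/40)·6 + (1/40)·7 + (3/40)·8 + (1/20)·9 + (1/20)·10 + (3/40)·12 + (1/40)·14 + (1/40)·15 + (1/20)·16 + (1/20)·18 + (1/20)·20 + (1/40)·21 + (1/20)·24 + (1/40)·27 + (1/40)·28 + (1/40)·30 + (1/40)·32 + (1/40)·36 + (1/40)·40 = 55/4
≈ $13.75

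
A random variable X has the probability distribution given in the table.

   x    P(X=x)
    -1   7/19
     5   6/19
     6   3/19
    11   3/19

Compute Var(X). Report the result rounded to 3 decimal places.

E[X] = (7/19)·(-1) + (6/19)·5 + (3/19)·6 + (3/19)·11 = 74/19
E[X²] = (7/19)·1 + (6/19)·25 + (3/19)·36 + (3/19)·121 = 628/19
Var(X) = 628/19 − (74/19)² = 6456/361 ≈ 17.884

17.884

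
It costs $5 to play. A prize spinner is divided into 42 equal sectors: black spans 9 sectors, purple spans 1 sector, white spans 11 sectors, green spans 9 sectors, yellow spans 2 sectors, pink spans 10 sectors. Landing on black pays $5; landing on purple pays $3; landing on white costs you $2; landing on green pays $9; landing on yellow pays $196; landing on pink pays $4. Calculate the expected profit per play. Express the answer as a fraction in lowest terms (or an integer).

E[payout] = (9/42)·5 + (1/42)·3 + (11/42)·(-2) + (9/42)·9 + (2/42)·196 + (10/42)·4 = 77/6
Expected profit = 77/6 − 5 = 47/6

47/6 dollars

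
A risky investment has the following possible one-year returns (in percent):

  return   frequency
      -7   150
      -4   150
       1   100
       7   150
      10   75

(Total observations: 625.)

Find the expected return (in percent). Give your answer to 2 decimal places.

0.40

Total = 625, so P(return=-7) = 150/625, etc.
E[X] = (6/25)·(-7) + (6/25)·(-4) + (4/25)·1 + (6/25)·7 + (3/25)·10
     = 2/5 ≈ 0.40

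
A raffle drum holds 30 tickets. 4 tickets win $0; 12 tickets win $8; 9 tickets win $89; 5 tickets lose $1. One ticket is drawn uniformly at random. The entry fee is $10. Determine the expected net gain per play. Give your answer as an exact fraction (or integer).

296/15 dollars

E[payout] = (4/30)·0 + (12/30)·8 + (9/30)·89 + (5/30)·(-1) = 446/15
Expected profit = 446/15 − 10 = 296/15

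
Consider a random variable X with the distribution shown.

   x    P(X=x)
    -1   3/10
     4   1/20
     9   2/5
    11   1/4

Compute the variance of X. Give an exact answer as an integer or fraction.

395/16

E[X] = (3/10)·(-1) + (1/20)·4 + (2/5)·9 + (1/4)·11 = 25/4
E[X²] = (3/10)·1 + (1/20)·16 + (2/5)·81 + (1/4)·121 = 255/4
Var(X) = 255/4 − (25/4)² = 395/16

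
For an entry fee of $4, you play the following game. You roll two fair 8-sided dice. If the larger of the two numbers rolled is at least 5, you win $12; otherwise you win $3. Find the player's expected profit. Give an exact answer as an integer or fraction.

E[payout] = (1/4)·3 + (3/4)·12 = 39/4
Expected profit = 39/4 − 4 = 23/4

23/4 dollars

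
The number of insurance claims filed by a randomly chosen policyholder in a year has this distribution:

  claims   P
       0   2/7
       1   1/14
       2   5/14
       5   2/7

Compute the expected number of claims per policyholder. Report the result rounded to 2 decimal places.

2.21

E[X] = (2/7)·0 + (1/14)·1 + (5/14)·2 + (2/7)·5
     = 31/14 ≈ 2.21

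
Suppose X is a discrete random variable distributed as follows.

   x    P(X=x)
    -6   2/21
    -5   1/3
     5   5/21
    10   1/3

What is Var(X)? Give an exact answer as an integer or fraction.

E[X] = (2/21)·(-6) + (1/3)·(-5) + (5/21)·5 + (1/3)·10 = 16/7
E[X²] = (2/21)·36 + (1/3)·25 + (5/21)·25 + (1/3)·100 = 1072/21
Var(X) = 1072/21 − (16/7)² = 6736/147

6736/147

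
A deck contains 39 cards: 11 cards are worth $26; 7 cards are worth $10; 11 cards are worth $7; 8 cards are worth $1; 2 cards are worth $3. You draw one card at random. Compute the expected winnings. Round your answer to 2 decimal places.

E[payout] = (11/39)·26 + (7/39)·10 + (11/39)·7 + (8/39)·1 + (2/39)·3 = 149/13
≈ $11.46

$11.46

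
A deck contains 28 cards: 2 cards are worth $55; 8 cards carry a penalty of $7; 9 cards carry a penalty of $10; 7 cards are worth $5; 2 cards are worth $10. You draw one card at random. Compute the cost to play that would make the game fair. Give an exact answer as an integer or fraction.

19/28 dollars

E[payout] = (2/28)·55 + (8/28)·(-7) + (9/28)·(-10) + (7/28)·5 + (2/28)·10 = 19/28
Fair fee = E[payout] = 19/28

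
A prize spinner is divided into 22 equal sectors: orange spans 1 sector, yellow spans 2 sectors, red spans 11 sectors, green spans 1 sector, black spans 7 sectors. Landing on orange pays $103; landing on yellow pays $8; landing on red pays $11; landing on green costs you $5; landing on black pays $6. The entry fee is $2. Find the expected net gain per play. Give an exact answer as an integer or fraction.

233/22 dollars

E[payout] = (1/22)·103 + (2/22)·8 + (11/22)·11 + (1/22)·(-5) + (7/22)·6 = 277/22
Expected profit = 277/22 − 2 = 233/22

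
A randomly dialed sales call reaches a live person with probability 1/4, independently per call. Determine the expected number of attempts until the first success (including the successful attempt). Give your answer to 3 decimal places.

4.000

For a geometric distribution, E[trials] = 1/p = 1/(1/4) = 4.
≈ 4.000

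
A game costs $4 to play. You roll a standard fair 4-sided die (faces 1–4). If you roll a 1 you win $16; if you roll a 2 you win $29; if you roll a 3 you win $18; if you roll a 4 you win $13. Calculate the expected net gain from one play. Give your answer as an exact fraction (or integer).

E[payout] = (1/4)·13 + (1/4)·16 + (1/4)·18 + (1/4)·29 = 19
Expected profit = 19 − 4 = 15

$15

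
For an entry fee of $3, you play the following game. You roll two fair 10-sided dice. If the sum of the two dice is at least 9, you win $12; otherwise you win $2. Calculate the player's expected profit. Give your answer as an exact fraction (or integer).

E[payout] = (7/25)·2 + (18/25)·12 = 46/5
Expected profit = 46/5 − 3 = 31/5

31/5 dollars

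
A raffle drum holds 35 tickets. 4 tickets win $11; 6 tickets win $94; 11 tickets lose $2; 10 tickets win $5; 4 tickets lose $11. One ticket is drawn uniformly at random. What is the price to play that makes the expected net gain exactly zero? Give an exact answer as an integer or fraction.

E[payout] = (4/35)·11 + (6/35)·94 + (11/35)·(-2) + (10/35)·5 + (4/35)·(-11) = 592/35
Fair fee = E[payout] = 592/35

592/35 dollars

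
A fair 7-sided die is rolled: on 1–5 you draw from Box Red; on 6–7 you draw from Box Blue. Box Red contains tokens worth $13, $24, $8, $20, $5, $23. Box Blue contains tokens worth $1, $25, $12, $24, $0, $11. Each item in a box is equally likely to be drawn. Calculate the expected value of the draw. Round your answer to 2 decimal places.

$14.55

E[X | Box Red] = (13 + 24 + 8 + 20 + 5 + 23)/6 = 31/2
E[X | Box Blue] = (1 + 25 + 12 + 24 + 0 + 11)/6 = 73/6
E[X] = (5/7)·31/2 + (2/7)·73/6 = 611/42 ≈ 14.55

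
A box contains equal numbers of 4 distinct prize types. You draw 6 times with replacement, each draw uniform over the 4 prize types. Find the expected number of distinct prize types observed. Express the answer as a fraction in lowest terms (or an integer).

Let Xⱼ=1 if type j appears at least once. P(Xⱼ=1) = 1 − ((4−1)/4)^6 = 3367/4096.
E[#distinct] = 4·3367/4096 = 3367/1024.

3367/1024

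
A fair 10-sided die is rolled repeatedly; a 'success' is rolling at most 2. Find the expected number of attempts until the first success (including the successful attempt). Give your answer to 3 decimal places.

5.000

For a geometric distribution, E[trials] = 1/p = 1/(1/5) = 5.
≈ 5.000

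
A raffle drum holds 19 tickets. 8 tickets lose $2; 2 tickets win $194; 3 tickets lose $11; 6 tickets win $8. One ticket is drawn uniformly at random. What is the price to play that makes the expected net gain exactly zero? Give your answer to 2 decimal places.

$20.37

E[payout] = (8/19)·(-2) + (2/19)·194 + (3/19)·(-11) + (6/19)·8 = 387/19
Fair fee = E[payout] = 387/19 ≈ $20.37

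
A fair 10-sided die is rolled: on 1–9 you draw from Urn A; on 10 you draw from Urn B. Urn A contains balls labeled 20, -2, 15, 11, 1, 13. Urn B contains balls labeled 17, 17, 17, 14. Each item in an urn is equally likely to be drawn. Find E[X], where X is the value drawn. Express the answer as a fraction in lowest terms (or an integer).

E[X | Urn A] = (20 − 2 + 15 + 11 + 1 + 13)/6 = 29/3
E[X | Urn B] = (17 + 17 + 17 + 14)/4 = 65/4
E[X] = (9/10)·29/3 + (1/10)·65/4 = 413/40

413/40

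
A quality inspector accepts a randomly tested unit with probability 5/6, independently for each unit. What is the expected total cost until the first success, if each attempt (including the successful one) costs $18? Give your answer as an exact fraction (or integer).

108/5 dollars

E[#attempts] = 1/p = 6/5; E[cost] = 18·6/5 = 108/5.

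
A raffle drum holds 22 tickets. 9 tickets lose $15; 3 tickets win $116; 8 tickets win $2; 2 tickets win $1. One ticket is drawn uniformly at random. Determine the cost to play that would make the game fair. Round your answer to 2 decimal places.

E[payout] = (9/22)·(-15) + (3/22)·116 + (8/22)·2 + (2/22)·1 = 21/2
Fair fee = E[payout] = 21/2 ≈ $10.50

$10.50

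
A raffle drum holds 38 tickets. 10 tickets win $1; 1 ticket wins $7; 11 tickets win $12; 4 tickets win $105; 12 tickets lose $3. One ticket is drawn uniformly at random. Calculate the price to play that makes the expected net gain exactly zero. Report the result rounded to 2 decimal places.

$14.03

E[payout] = (10/38)·1 + (1/38)·7 + (11/38)·12 + (4/38)·105 + (12/38)·(-3) = 533/38
Fair fee = E[payout] = 533/38 ≈ $14.03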